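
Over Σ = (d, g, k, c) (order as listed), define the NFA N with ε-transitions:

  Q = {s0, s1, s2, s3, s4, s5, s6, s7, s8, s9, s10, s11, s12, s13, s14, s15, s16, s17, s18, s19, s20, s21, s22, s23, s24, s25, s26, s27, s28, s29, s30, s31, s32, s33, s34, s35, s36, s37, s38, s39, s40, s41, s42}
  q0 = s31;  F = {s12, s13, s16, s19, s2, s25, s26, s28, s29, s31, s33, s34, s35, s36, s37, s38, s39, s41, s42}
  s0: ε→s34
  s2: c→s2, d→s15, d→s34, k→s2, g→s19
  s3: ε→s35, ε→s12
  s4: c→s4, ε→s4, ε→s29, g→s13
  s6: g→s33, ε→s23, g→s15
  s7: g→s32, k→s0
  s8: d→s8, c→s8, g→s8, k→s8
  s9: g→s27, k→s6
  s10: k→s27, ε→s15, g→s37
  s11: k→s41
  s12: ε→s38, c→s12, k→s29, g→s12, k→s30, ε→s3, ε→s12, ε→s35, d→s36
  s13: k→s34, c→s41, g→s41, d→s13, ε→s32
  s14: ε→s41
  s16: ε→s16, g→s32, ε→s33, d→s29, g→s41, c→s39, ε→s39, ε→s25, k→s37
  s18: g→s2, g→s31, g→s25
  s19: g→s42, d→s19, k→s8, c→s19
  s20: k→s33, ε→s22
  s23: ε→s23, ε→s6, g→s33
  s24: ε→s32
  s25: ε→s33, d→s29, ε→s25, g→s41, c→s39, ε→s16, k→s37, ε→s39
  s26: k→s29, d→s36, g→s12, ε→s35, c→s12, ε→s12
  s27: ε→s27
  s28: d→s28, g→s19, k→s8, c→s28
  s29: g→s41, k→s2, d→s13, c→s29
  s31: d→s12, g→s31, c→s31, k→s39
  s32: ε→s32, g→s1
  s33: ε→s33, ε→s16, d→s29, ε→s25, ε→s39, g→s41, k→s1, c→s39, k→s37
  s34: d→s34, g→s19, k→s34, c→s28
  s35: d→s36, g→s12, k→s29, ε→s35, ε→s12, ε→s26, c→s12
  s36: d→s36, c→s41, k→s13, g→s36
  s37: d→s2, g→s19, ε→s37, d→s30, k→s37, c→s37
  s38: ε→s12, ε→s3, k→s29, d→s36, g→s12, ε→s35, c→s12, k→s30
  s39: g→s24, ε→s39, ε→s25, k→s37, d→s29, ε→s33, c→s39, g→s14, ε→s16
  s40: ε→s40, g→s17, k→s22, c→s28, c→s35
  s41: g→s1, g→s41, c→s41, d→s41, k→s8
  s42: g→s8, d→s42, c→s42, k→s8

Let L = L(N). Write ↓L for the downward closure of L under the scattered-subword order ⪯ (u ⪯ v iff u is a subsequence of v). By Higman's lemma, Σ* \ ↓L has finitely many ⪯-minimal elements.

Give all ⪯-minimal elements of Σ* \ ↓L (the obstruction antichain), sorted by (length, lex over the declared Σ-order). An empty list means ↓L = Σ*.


A = [kgk, ddck, kkggg].

|Q|=43, |F|=19, |δ|=154 (45 ε).
min D↑ (14 st, q0=0, F={9}): 0:d→1,g→0,k→2,c→0 1:d→3,g→1,k→4,c→1 2:d→4,g→5,k→6,c→2 3:d→3,g→3,k→7,c→5 4:d→7,g→5,k→8,c→4 5:d→5,g→5,k→9,c→5 6:d→8,g→10,k→6,c→6 7:d→7,g→5,k→11,c→5 8:d→11,g→10,k→8,c→8 9:d→9,g→9,k→9,c→9 10:d→10,g→12,k→9,c→10 11:d→11,g→10,k→11,c→13 12:d→12,g→9,k→9,c→12 13:d→13,g→10,k→9,c→13 [Hopcroft].
'kgk': N↓-sim [27, 20, 8, 1] end={s8} ∉↓L; 3/3 deletions ∈↓L.
'ddck': N↓-sim [27, 19, 11, 6, 1] end={s8} rej; 4/4 single-dels accept.
'kkggg': run [27, 20, 10, 3, 2, 1] end={s8} — reject; 5/5 single-dels accept.
3 words, ⪯-incomp.


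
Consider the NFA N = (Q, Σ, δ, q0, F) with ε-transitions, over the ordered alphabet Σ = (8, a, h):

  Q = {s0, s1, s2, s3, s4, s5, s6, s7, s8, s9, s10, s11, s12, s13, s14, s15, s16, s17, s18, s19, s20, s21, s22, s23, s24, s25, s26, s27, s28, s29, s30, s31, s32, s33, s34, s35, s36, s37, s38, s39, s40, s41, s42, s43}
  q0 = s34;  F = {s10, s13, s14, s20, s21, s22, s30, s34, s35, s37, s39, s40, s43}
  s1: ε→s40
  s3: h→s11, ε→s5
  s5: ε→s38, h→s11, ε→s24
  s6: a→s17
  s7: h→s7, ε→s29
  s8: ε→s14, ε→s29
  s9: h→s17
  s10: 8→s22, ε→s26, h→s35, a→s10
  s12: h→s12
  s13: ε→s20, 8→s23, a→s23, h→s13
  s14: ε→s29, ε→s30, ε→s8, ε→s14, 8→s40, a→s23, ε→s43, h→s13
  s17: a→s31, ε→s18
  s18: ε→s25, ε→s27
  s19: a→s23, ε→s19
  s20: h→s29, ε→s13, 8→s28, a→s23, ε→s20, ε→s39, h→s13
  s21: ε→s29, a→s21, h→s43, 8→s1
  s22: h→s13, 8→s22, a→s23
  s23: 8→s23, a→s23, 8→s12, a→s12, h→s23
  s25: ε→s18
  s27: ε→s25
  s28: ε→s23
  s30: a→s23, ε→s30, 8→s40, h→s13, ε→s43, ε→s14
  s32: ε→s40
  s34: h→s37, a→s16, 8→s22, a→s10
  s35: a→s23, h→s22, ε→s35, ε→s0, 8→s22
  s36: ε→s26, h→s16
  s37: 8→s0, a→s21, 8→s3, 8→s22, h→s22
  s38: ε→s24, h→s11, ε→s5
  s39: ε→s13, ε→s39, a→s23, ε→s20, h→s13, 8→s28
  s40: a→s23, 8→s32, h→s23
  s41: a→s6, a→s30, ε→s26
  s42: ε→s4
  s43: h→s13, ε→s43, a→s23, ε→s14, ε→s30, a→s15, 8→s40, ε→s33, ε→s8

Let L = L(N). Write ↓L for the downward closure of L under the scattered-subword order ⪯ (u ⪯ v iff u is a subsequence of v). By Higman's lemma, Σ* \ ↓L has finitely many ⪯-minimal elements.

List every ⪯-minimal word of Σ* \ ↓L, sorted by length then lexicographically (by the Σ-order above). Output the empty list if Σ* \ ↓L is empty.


|Q|=44, |F|=13, |δ|=105 (44 ε).
min D↑ (10 st, q0=0, F={4}): 0:8→1,a→2,h→3 1:8→1,a→4,h→5 2:8→1,a→2,h→6 3:8→1,a→7,h→1 4:8→4,a→4,h→4 5:8→4,a→4,h→5 6:8→1,a→4,h→1 7:8→8,a→7,h→9 8:8→8,a→4,h→4 9:8→8,a→4,h→5 (ε-aug+det+¬).
'8a': N↓-sim [30, 17, 2] end={s12,s23} ∉↓L; 2/2 del acc.
'8h8': N↓-sim [30, 17, 8, 3] end={s12,s23,s28} rej; 3/3 deletions ∈↓L.
'aha': N↓-sim [30, 23, 18, 3] end={s12,s15,s23} rej; 3/3 del acc.
'hha': |S_i|=[30, 26, 17, 3] end={s12,s15,s23} — reject; 3/3 single-dels accept.
'ha8h': N↓-sim [30, 26, 17, 6, 2] end={s12,s23} — reject; 4/4 single-dels accept.
'hhh8': run [30, 26, 17, 7, 3] end={s12,s23,s28} rej; 4/4 del acc.
6 obstructions.

Antichain: [8a, 8h8, aha, hha, ha8h, hhh8].


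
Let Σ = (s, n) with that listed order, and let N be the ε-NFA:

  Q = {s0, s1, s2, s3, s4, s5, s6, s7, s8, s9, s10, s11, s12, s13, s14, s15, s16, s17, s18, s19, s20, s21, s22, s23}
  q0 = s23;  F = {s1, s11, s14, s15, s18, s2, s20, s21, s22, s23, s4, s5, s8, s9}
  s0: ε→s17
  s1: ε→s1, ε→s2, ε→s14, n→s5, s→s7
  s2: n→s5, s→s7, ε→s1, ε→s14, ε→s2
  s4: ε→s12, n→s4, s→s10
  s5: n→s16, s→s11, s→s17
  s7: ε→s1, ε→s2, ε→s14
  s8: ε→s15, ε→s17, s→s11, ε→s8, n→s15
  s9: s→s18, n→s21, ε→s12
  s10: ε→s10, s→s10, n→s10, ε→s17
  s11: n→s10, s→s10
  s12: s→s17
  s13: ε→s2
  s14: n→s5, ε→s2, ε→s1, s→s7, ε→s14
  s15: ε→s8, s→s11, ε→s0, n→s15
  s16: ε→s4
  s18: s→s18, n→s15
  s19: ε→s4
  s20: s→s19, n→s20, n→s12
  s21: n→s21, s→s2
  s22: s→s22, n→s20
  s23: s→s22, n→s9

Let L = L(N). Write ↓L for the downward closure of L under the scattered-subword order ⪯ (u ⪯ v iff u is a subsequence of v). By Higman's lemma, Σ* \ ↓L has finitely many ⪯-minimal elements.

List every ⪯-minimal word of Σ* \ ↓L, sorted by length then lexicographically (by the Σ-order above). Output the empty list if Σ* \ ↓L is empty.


|Q|=24, |F|=14, |δ|=58 (25 ε).
min D↑ (12 st, q0=0, F={9}): 0:s→1,n→2 1:s→1,n→3 2:s→4,n→5 3:s→6,n→3 4:s→4,n→7 5:s→8,n→5 6:s→9,n→6 7:s→10,n→7 8:s→8,n→11 9:s→9,n→9 10:s→9,n→9 11:s→10,n→6 (ε-aug+det+¬).
'snss': |S_i|=[21, 18, 12, 6, 2] end={s10,s17} rej; 4/4 del acc.
'nsnsn': run [21, 19, 16, 10, 3, 2] end={s10,s17} ∉↓L; 5/5 deletions ∈↓L.
'nnsnns': run [21, 19, 17, 12, 7, 5, 2] end={s10,s17} rej; 6/6 single-dels accept.
3 words, ⪯-incomp.

A = [snss, nsnsn, nnsnns].


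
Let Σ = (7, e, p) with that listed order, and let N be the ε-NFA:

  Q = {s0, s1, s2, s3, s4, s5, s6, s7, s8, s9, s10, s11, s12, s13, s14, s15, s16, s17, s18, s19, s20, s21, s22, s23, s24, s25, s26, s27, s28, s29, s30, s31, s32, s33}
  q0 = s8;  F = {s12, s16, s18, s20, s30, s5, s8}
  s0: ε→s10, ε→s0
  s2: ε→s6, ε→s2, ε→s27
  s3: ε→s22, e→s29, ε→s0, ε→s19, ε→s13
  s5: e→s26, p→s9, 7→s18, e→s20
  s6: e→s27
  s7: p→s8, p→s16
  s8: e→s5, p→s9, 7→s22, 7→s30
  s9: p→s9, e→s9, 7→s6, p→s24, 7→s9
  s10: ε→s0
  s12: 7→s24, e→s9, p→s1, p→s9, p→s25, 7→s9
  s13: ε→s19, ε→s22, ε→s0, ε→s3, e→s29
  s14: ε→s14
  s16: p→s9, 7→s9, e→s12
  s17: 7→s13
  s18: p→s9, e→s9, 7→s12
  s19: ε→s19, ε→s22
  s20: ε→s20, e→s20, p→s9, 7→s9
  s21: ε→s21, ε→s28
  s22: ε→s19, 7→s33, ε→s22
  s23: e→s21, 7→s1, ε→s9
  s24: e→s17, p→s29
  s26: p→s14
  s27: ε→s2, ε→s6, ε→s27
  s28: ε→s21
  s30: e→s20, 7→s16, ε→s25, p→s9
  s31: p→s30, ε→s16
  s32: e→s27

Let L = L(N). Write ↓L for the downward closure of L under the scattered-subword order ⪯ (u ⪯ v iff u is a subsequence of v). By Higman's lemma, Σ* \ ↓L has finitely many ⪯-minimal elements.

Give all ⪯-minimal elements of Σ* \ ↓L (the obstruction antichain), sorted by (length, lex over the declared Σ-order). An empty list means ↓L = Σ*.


|Q|=34, |F|=7, |δ|=74 (29 ε).
min D↑ (8 st, q0=0, F={3}): 0:7→1,e→2,p→3 1:7→4,e→5,p→3 2:7→6,e→5,p→3 3:7→3,e→3,p→3 4:7→3,e→7,p→3 5:7→3,e→5,p→3 6:7→7,e→3,p→3 7:7→3,e→3,p→3.
'p': N↓-sim [25, 17] end={s0,s1,s10,s13,s14,s17,s19,s2,s22,s24,s25,s27,…} ∉↓L; 1/1 deletions ∈↓L.
'777': |S_i|=[25, 21, 18, 14] end={s0,s10,s13,s17,s19,s2,s22,s24,s27,s29,s3,s33,…} rej; 3/3 deletions ∈↓L.
'7e7': N↓-sim [25, 21, 18, 14] end={s0,s10,s13,s17,s19,s2,s22,s24,s27,s29,s3,s33,…} rej; 3/3 deletions ∈↓L.
'e7e': N↓-sim [25, 22, 18, 14] end={s0,s10,s13,s17,s19,s2,s22,s24,s27,s29,s3,s33,…} — reject; 3/3 single-dels accept.
'ee7': |S_i|=[25, 22, 17, 14] end={s0,s10,s13,s17,s19,s2,s22,s24,s27,s29,s3,s33,…} ∉↓L; 3/3 deletions ∈↓L.
'77ee': run [25, 21, 18, 17, 14] end={s0,s10,s13,s17,s19,s2,s22,s24,s27,s29,s3,s33,…} ∉↓L; 4/4 deletions ∈↓L.
6 words, ⪯-incomp.

A = [p, 777, 7e7, e7e, ee7, 77ee].


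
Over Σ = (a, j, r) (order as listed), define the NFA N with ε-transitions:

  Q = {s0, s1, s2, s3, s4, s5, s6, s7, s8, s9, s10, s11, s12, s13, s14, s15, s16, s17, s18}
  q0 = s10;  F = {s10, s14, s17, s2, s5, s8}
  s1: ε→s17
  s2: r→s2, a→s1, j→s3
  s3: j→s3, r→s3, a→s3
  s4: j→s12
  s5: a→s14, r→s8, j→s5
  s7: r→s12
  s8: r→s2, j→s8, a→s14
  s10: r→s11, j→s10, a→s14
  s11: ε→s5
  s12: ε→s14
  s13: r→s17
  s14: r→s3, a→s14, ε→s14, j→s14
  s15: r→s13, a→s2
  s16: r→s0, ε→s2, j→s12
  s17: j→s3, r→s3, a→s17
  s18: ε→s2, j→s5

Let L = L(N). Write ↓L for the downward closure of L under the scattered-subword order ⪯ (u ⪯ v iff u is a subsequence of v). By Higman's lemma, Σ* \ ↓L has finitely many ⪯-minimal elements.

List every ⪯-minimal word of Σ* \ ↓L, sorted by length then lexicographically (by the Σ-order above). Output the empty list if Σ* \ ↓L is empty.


|Q|=19, |F|=6, |δ|=35 (6 ε).
min D↑ (7 st, q0=0, F={3}): 0:a→1,j→0,r→2 1:a→1,j→1,r→3 2:a→1,j→2,r→4 3:a→3,j→3,r→3 4:a→1,j→4,r→5 5:a→6,j→3,r→5 6:a→6,j→3,r→3 (ε-aug+det+¬).
'ar': run [9, 4, 1] end={s3} ∉↓L; 2/2 single-dels accept.
'rrrj': |S_i|=[9, 8, 6, 4, 1] end={s3} ∉↓L; 4/4 single-dels accept.
2 obstructions.

min(Σ*\↓L) = [ar, rrrj].


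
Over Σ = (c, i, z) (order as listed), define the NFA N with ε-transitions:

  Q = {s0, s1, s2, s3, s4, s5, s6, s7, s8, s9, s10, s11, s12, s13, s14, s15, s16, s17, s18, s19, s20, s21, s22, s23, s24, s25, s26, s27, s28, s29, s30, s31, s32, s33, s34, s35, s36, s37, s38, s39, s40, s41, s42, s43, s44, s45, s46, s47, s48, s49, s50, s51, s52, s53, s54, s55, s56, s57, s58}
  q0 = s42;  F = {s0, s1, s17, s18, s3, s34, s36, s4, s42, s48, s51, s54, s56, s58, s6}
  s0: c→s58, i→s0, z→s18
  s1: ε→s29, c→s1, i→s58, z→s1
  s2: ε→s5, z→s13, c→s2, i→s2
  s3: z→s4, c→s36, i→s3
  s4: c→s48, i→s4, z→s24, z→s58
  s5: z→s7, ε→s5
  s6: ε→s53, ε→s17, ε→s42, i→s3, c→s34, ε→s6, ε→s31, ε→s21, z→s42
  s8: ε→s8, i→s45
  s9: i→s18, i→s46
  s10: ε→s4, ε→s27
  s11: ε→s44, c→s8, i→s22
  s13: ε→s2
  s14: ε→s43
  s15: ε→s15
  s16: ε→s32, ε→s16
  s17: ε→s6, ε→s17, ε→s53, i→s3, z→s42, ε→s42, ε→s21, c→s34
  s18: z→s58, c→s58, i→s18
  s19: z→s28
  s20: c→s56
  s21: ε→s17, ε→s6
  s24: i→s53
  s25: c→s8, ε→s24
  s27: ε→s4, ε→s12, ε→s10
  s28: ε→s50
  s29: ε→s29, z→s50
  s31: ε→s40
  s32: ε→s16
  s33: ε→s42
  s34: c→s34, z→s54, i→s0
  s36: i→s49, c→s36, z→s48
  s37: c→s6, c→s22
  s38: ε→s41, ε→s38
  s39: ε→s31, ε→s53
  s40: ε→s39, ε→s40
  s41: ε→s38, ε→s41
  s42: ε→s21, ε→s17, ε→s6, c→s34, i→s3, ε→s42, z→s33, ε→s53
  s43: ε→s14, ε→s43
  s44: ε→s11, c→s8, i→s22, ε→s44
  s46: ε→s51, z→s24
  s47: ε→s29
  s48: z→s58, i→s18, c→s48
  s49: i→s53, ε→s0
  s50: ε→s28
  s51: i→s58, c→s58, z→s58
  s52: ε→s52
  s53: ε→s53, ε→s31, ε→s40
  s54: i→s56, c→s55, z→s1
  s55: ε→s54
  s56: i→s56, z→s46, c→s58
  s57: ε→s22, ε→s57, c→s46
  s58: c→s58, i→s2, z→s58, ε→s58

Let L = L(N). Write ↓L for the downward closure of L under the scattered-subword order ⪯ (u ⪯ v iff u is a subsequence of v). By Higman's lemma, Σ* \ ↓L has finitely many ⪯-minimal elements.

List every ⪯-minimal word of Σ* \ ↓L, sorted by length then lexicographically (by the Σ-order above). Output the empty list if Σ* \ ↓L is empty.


|Q|=59, |F|=15, |δ|=130 (63 ε).
min D↑ (14 st, q0=0, F={12}): 0:c→1,i→2,z→0 1:c→1,i→3,z→4 2:c→5,i→2,z→6 3:c→7,i→3,z→8 4:c→4,i→9,z→10 5:c→5,i→3,z→11 6:c→11,i→6,z→7 7:c→7,i→12,z→7 8:c→7,i→8,z→7 9:c→7,i→9,z→13 10:c→10,i→7,z→10 11:c→11,i→8,z→7 12:c→12,i→12,z→12 13:c→7,i→7,z→7.
'cici': |S_i|=[32, 25, 16, 5, 4] end={s13,s2,s5,s7} ∉↓L; 4/4 deletions ∈↓L.
'izzi': run [32, 20, 15, 10, 8] end={s13,s2,s31,s39,s40,s5,s53,s7} — reject; 4/4 del acc.
'czzii': |S_i|=[32, 25, 21, 16, 9, 4] end={s13,s2,s5,s7} — reject; 5/5 deletions ∈↓L.
3 minimals (antichain).

A = [cici, izzi, czzii].


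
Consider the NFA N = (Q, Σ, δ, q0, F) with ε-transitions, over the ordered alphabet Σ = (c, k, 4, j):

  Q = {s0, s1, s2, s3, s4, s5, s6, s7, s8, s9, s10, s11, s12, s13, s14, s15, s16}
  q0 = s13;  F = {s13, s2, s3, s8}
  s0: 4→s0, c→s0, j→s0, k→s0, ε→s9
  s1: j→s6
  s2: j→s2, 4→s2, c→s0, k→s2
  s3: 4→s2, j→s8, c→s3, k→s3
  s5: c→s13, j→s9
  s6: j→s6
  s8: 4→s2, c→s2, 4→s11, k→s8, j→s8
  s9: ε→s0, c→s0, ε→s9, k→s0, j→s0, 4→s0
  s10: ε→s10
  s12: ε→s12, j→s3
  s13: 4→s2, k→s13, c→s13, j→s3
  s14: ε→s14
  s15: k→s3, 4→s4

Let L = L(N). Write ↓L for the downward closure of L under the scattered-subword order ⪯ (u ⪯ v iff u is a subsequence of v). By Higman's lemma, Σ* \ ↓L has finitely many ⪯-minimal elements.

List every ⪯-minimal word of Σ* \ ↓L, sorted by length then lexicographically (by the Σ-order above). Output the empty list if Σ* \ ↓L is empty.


|Q|=17, |F|=4, |δ|=38 (6 ε).
min D↑ (5 st, q0=0, F={3}): 0:c→0,k→0,4→1,j→2 1:c→3,k→1,4→1,j→1 2:c→2,k→2,4→1,j→4 3:c→3,k→3,4→3,j→3 4:c→1,k→4,4→1,j→4 [Hopcroft].
'4c': N↓-sim [7, 4, 2] end={s0,s9} ∉↓L; 2/2 deletions ∈↓L.
'jjcc': run [7, 6, 5, 3, 2] end={s0,s9} rej; 4/4 del acc.
2 minimals (antichain).

Antichain: [4c, jjcc].


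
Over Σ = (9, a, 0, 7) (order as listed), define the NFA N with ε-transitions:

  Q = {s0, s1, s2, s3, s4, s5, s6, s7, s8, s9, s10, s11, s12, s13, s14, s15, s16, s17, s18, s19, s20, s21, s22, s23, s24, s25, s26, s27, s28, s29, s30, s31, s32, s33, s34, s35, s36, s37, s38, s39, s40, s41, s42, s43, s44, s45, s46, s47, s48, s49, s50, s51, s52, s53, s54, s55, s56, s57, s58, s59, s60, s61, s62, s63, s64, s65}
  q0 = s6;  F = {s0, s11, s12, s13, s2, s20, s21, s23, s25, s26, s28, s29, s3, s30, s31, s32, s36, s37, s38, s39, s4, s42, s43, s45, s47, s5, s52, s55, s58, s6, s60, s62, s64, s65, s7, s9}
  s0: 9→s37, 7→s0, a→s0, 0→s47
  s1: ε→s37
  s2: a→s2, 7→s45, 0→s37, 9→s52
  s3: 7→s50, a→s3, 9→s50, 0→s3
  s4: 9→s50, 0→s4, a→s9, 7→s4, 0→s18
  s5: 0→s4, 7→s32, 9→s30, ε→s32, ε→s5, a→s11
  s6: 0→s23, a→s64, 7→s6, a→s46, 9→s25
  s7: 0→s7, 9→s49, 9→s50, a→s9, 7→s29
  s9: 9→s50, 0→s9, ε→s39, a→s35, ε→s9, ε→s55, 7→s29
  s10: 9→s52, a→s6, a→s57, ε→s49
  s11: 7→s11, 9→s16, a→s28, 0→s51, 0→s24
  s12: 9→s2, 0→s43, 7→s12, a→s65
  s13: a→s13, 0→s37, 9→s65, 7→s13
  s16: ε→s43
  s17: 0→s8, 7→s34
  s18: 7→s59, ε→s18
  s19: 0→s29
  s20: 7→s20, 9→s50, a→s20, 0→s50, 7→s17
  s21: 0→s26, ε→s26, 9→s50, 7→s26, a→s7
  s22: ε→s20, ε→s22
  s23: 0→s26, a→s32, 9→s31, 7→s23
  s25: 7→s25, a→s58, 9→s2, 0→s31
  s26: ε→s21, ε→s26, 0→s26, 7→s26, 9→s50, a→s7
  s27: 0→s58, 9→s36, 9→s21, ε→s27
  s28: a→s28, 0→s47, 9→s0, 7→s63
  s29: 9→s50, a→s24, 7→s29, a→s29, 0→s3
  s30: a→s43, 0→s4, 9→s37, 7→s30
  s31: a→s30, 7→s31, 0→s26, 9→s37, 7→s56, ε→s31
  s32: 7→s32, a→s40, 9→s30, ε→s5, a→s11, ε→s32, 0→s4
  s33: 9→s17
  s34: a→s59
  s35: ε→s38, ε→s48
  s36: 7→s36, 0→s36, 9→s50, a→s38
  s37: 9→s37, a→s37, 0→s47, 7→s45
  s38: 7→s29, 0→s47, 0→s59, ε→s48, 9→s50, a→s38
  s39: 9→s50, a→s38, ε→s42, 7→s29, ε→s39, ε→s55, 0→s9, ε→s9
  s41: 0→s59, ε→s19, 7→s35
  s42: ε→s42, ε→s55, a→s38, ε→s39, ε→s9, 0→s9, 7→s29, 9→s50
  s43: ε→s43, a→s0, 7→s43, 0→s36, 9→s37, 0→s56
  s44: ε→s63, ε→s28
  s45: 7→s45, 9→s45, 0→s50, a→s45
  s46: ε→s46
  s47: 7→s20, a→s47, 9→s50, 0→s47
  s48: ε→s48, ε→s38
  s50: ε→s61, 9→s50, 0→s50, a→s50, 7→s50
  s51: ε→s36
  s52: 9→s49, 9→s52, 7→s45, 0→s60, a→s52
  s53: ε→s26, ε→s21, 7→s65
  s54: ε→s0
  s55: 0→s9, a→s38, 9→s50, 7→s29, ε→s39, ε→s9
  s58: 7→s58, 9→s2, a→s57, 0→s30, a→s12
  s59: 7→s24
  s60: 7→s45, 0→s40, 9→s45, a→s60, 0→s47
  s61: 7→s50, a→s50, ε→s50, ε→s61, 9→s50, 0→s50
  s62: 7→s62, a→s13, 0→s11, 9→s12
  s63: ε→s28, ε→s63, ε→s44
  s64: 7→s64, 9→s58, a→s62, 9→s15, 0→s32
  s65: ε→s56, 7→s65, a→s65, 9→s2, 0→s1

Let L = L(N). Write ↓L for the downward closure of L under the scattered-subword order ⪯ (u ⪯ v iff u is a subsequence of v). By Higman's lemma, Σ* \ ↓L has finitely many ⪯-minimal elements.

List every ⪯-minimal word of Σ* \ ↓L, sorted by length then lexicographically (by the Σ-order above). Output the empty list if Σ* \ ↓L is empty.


|Q|=66, |F|=36, |δ|=231 (49 ε).
min D↑ (32 st, q0=0, F={18}): 0:9→1,a→2,0→3,7→0 1:9→4,a→5,0→6,7→1 2:9→5,a→7,0→8,7→2 3:9→6,a→8,0→9,7→3 4:9→10,a→4,0→11,7→12 5:9→4,a→13,0→14,7→5 6:9→11,a→14,0→9,7→6 7:9→13,a→15,0→16,7→7 8:9→14,a→16,0→17,7→8 9:9→18,a→19,0→9,7→9 10:9→10,a→10,0→20,7→12 11:9→11,a→11,0→21,7→12 12:9→12,a→12,0→18,7→12 13:9→4,a→22,0→23,7→13 14:9→11,a→23,0→17,7→14 15:9→22,a→15,0→11,7→15 16:9→23,a→24,0→25,7→16 17:9→18,a→26,0→17,7→17 18:9→18,a→18,0→18,7→18 19:9→18,a→26,0→19,7→27 20:9→12,a→20,0→21,7→12 21:9→18,a→21,0→21,7→28 22:9→4,a→22,0→11,7→22 23:9→11,a→29,0→25,7→23 24:9→29,a→24,0→21,7→24 25:9→18,a→30,0→25,7→25 26:9→18,a→30,0→26,7→27 27:9→18,a→27,0→31,7→27 28:9→18,a→28,0→18,7→28 29:9→11,a→29,0→21,7→29 30:9→18,a→30,0→21,7→27 31:9→18,a→31,0→31,7→18 [Hopcroft].
'009': |S_i|=[57, 44, 28, 3] end={s49,s50,s61} ∉↓L; 3/3 deletions ∈↓L.
'9970': run [57, 44, 16, 9, 3] end={s50,s61,s8} rej; 4/4 del acc.
'999090': N↓-sim [57, 44, 16, 15, 12, 3, 2] end={s50,s61} — reject; 6/6 single-dels accept.
'aaa070': |S_i|=[57, 51, 41, 29, 15, 9, 3] end={s50,s61,s8} rej; 6/6 single-dels accept.
'00a707': |S_i|=[57, 44, 28, 20, 10, 4, 2] end={s50,s61} ∉↓L; 6/6 del acc.
5 obstructions.

A = [009, 9970, 999090, aaa070, 00a707].


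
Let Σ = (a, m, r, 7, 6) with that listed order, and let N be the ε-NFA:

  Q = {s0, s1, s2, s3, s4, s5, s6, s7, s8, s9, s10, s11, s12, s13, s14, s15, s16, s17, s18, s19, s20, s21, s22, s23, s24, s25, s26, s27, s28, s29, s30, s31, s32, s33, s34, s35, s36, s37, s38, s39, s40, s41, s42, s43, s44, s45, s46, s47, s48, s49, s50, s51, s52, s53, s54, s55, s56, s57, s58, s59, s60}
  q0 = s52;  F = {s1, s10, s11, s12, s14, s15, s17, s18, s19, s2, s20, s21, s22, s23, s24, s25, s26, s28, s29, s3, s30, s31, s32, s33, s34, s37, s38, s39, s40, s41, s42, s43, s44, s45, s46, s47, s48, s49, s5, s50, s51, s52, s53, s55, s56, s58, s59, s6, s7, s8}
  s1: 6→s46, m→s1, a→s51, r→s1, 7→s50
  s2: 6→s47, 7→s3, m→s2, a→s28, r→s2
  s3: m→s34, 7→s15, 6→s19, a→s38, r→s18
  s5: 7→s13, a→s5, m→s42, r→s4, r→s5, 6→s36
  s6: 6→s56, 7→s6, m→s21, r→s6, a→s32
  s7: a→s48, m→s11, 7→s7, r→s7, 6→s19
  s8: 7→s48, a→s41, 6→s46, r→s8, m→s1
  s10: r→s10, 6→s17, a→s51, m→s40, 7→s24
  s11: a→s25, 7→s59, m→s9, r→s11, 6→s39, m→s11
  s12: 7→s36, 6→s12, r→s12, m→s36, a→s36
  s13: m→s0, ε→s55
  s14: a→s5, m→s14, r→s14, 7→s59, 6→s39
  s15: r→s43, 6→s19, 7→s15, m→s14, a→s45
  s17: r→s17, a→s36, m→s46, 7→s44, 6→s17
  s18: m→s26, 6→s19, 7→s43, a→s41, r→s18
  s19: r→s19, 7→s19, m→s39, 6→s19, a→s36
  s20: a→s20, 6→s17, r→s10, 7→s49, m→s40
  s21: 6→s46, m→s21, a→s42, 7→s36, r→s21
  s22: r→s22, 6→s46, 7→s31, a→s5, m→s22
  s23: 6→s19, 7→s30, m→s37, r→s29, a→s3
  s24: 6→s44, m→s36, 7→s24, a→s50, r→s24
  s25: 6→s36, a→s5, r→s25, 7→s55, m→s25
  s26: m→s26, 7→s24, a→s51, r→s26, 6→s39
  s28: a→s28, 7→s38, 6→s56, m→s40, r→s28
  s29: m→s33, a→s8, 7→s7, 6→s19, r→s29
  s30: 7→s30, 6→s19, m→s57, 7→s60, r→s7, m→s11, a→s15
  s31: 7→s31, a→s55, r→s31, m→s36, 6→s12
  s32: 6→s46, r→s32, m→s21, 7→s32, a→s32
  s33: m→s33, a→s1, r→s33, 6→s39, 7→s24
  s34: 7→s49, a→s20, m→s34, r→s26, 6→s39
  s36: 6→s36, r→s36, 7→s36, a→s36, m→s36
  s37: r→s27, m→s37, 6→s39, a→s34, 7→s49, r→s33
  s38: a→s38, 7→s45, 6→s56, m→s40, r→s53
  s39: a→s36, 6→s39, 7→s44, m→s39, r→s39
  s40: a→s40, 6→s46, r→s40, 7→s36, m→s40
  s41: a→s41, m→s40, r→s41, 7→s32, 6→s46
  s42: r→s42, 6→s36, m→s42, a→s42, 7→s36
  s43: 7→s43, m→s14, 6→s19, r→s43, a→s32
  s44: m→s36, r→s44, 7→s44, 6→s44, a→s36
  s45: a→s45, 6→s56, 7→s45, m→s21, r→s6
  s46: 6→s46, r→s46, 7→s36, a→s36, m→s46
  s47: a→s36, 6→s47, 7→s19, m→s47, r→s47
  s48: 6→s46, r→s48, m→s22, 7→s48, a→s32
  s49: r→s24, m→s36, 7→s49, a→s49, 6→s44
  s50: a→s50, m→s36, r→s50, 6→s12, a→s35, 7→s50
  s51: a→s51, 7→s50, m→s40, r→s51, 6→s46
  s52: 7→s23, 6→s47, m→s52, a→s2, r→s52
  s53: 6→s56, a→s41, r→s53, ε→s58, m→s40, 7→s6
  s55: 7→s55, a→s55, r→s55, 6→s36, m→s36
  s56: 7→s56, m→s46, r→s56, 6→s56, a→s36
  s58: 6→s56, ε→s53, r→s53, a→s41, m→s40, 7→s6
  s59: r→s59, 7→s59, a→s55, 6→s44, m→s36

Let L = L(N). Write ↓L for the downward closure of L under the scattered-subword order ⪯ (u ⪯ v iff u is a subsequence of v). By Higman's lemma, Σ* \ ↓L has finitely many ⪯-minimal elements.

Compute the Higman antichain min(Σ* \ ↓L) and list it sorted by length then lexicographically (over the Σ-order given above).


Antichain: [6a, aam7, 7m7m, 7ra67, 77ma6].

|Q|=61, |F|=50, |δ|=265 (3 ε).
min D↑ (50 st, q0=0, F={10}): 0:a→1,m→0,r→0,7→2,6→3 1:a→4,m→1,r→1,7→5,6→3 2:a→5,m→6,r→7,7→8,6→9 3:a→10,m→3,r→3,7→9,6→3 4:a→4,m→11,r→4,7→12,6→13 5:a→12,m→14,r→15,7→16,6→9 6:a→14,m→6,r→17,7→18,6→19 7:a→20,m→17,r→7,7→21,6→9 8:a→16,m→22,r→21,7→8,6→9 9:a→10,m→19,r→9,7→9,6→9 10:a→10,m→10,r→10,7→10,6→10 11:a→11,m→11,r→11,7→10,6→23 12:a→12,m→11,r→24,7→25,6→13 13:a→10,m→23,r→13,7→13,6→13 14:a→26,m→14,r→27,7→18,6→19 15:a→28,m→27,r→15,7→29,6→9 16:a→25,m→30,r→29,7→16,6→9 17:a→31,m→17,r→17,7→32,6→19 18:a→18,m→10,r→32,7→18,6→33 19:a→10,m→19,r→19,7→33,6→19 20:a→28,m→31,r→20,7→34,6→23 21:a→34,m→22,r→21,7→21,6→9 22:a→35,m→22,r→22,7→36,6→19 23:a→10,m→23,r→23,7→10,6→23 24:a→28,m→11,r→24,7→37,6→13 25:a→25,m→38,r→37,7→25,6→13 26:a→26,m→11,r→39,7→18,6→40 27:a→41,m→27,r→27,7→32,6→19 28:a→28,m→11,r→28,7→42,6→23 29:a→42,m→30,r→29,7→29,6→9 30:a→43,m→30,r→30,7→36,6→19 31:a→41,m→31,r→31,7→44,6→23 32:a→44,m→10,r→32,7→32,6→33 33:a→10,m→10,r→33,7→33,6→33 34:a→42,m→45,r→34,7→34,6→23 35:a→43,m→35,r→35,7→46,6→10 36:a→46,m→10,r→36,7→36,6→33 37:a→42,m→38,r→37,7→37,6→13 38:a→47,m→38,r→38,7→10,6→23 39:a→41,m→11,r→39,7→32,6→40 40:a→10,m→23,r→40,7→33,6→40 41:a→41,m→11,r→41,7→44,6→23 42:a→42,m→38,r→42,7→42,6→23 43:a→43,m→47,r→43,7→46,6→10 44:a→44,m→10,r→44,7→44,6→48 45:a→43,m→45,r→45,7→49,6→23 46:a→46,m→10,r→46,7→46,6→10 47:a→47,m→47,r→47,7→10,6→10 48:a→10,m→10,r→48,7→10,6→48 49:a→46,m→10,r→49,7→49,6→48.
'6a': N↓-sim [59, 9, 1] end={s36} rej; 2/2 del acc.
'aam7': N↓-sim [59, 47, 29, 6, 1] end={s36} — reject; 4/4 deletions ∈↓L.
'7m7m': run [59, 55, 35, 12, 2] end={s0,s36} ∉↓L; 4/4 deletions ∈↓L.
'7ra67': N↓-sim [59, 55, 43, 22, 3, 1] end={s36} ∉↓L; 5/5 del acc.
'77ma6': |S_i|=[59, 55, 35, 20, 8, 1] end={s36} — reject; 5/5 deletions ∈↓L.
5 words, ⪯-incomp.


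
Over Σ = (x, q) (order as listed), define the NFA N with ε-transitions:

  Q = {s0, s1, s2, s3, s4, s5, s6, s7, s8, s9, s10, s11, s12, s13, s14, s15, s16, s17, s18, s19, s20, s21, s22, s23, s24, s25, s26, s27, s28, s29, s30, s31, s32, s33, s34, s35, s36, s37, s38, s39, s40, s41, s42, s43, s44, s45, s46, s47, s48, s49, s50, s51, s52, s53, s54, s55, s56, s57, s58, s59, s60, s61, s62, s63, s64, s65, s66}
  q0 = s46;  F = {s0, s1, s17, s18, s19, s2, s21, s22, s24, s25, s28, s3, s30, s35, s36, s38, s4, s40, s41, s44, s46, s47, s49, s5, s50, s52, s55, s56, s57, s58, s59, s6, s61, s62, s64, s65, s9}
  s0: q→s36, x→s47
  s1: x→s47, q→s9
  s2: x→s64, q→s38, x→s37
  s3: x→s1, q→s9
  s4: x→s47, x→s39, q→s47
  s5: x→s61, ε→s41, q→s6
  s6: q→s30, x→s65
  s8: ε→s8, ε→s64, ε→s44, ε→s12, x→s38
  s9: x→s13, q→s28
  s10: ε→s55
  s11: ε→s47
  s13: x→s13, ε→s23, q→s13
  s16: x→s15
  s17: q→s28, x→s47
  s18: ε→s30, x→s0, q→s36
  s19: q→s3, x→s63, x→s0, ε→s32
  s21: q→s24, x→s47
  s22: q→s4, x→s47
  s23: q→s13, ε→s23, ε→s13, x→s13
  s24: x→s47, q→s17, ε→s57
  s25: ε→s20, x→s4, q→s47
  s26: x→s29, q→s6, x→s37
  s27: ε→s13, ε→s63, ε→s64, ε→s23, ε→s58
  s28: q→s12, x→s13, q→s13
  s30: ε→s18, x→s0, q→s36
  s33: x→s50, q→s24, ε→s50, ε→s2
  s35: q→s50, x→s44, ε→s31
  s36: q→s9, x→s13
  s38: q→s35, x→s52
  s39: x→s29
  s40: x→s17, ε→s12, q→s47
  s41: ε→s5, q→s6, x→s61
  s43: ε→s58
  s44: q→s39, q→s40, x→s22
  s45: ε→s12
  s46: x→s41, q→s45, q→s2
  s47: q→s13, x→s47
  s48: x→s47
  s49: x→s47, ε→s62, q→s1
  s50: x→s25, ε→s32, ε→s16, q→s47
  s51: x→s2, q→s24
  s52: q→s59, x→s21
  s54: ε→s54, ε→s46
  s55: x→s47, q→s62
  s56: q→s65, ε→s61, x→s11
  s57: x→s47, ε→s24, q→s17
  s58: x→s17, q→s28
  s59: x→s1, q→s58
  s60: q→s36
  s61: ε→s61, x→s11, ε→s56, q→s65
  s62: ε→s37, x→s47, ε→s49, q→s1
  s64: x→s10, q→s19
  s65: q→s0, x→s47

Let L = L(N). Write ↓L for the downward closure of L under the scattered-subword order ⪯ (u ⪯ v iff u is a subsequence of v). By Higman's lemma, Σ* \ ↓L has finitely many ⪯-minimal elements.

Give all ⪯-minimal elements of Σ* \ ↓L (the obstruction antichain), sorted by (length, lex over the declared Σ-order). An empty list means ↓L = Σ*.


|Q|=67, |F|=37, |δ|=134 (38 ε).
min D↑ (33 st, q0=0, F={14}): 0:x→1,q→2 1:x→3,q→4 2:x→5,q→6 3:x→7,q→8 4:x→8,q→9 5:x→10,q→11 6:x→12,q→13 7:x→7,q→14 8:x→7,q→15 9:x→15,q→16 10:x→7,q→17 11:x→15,q→18 12:x→19,q→20 13:x→21,q→22 14:x→14,q→14 15:x→7,q→16 16:x→14,q→23 17:x→7,q→24 18:x→24,q→23 19:x→7,q→25 20:x→24,q→26 21:x→27,q→28 22:x→29,q→7 23:x→14,q→30 24:x→7,q→23 25:x→7,q→31 26:x→31,q→30 27:x→7,q→32 28:x→31,q→7 29:x→32,q→7 30:x→14,q→14 31:x→7,q→30 32:x→7,q→7.
'xxxq': run [52, 44, 27, 6, 2] end={s13,s23} — reject; 4/4 single-dels accept.
'xqqqx': N↓-sim [52, 44, 29, 14, 6, 2] end={s13,s23} rej; 5/5 single-dels accept.
'qxqxqx': |S_i|=[52, 46, 36, 25, 13, 6, 2] end={s13,s23} rej; 6/6 single-dels accept.
'qqqqqq': run [52, 46, 39, 28, 18, 5, 3] end={s12,s13,s23} ∉↓L; 6/6 deletions ∈↓L.
4 obstructions.

min(Σ*\↓L) = [xxxq, xqqqx, qxqxqx, qqqqqq].


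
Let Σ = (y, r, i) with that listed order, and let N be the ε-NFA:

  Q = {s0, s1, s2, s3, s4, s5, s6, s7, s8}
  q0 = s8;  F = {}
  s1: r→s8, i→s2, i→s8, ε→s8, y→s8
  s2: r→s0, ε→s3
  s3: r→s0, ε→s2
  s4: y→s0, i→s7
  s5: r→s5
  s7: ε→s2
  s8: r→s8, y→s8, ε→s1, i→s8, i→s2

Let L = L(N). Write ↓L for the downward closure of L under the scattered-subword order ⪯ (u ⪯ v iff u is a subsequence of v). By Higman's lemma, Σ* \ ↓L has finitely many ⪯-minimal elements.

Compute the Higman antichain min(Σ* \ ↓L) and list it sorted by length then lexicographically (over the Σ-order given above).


|Q|=9, |F|=0, |δ|=18 (5 ε).
min D↑ (1 st, q0=0, F={0}): 0:y→0,r→0,i→0 (ε-aug+det+¬).
ε ∈ L(D↑) — L = ∅.

Antichain: [ε].


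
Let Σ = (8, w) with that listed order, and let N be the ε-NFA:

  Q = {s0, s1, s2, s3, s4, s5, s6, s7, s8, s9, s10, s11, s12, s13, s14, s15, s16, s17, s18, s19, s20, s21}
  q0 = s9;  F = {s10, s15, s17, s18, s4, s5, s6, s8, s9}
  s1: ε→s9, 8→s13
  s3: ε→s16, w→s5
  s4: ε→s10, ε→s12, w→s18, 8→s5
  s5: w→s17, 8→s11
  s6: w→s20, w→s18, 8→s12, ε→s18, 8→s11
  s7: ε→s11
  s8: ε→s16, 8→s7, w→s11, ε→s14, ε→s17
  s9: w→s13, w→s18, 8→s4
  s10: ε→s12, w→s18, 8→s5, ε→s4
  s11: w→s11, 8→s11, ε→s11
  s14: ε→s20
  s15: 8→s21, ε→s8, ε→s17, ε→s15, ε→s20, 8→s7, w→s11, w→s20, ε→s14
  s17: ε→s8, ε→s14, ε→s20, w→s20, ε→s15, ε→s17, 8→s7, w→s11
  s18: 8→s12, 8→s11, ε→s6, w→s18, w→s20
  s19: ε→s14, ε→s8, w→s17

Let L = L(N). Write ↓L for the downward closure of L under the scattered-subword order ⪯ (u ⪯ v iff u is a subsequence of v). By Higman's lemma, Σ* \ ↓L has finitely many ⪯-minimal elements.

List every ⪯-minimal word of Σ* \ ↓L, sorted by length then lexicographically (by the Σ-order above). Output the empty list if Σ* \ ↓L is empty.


A = [w8, 888, 88ww].

|Q|=22, |F|=9, |δ|=57 (26 ε).
min D↑ (6 st, q0=0, F={4}): 0:8→1,w→2 1:8→3,w→2 2:8→4,w→2 3:8→4,w→5 4:8→4,w→4 5:8→4,w→4.
'w8': N↓-sim [17, 13, 4] end={s11,s12,s21,s7} ∉↓L; 2/2 deletions ∈↓L.
'888': run [17, 15, 11, 3] end={s11,s21,s7} rej; 3/3 deletions ∈↓L.
'88ww': run [17, 15, 11, 9, 2] end={s11,s20} — reject; 4/4 deletions ∈↓L.
3 minimals (antichain).


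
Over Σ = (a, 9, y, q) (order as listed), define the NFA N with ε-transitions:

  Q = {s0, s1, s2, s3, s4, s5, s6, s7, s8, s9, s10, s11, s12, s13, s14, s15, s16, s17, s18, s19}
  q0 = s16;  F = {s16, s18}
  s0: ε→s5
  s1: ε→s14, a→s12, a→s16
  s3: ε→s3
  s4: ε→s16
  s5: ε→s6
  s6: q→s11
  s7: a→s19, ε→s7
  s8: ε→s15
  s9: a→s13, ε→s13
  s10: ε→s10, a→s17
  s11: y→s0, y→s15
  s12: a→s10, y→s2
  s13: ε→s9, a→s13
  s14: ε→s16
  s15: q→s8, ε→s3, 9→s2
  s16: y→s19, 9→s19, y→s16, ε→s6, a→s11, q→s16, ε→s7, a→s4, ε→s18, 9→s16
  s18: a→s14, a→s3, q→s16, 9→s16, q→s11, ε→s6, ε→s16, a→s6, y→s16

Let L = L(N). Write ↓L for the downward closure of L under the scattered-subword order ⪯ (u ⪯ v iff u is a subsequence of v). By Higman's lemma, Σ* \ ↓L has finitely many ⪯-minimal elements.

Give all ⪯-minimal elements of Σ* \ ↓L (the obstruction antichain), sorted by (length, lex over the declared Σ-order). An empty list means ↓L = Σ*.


|Q|=20, |F|=2, |δ|=44 (17 ε).
min D↑ (1 st, q0=0, F={}): 0:a→0,9→0,y→0,q→0.
L(D↑) = ∅ ⇒ ↓L = Σ*.

A = [].


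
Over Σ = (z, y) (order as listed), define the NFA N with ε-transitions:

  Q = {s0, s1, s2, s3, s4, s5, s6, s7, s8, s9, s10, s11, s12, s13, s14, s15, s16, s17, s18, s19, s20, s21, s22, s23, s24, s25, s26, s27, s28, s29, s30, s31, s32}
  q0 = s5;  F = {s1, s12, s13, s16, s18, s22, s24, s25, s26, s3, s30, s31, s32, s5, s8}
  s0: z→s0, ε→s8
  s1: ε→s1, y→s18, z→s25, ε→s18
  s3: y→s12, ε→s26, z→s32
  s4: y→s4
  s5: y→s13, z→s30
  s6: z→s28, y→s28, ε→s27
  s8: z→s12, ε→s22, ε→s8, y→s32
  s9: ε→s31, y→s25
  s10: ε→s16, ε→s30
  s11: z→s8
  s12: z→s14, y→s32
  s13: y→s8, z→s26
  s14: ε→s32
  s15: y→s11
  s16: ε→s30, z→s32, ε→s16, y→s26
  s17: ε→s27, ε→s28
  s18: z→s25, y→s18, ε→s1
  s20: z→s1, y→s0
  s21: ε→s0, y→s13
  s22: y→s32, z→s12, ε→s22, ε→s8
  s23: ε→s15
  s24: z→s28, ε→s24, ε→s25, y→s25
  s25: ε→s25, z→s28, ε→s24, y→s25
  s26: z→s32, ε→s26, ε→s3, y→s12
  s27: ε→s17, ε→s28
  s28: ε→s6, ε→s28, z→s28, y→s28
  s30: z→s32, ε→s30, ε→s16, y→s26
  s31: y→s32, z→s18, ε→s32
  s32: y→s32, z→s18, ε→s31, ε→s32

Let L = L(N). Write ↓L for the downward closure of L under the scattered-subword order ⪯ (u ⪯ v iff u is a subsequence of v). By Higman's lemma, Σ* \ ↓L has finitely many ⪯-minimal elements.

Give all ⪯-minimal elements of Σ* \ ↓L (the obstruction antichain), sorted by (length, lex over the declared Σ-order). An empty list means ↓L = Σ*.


|Q|=33, |F|=15, |δ|=77 (35 ε).
min D↑ (10 st, q0=0, F={9}): 0:z→1,y→2 1:z→3,y→4 2:z→4,y→5 3:z→6,y→3 4:z→3,y→7 5:z→7,y→3 6:z→8,y→6 7:z→3,y→3 8:z→9,y→8 9:z→9,y→9.
'zzzzz': run [20, 16, 11, 8, 6, 4] end={s17,s27,s28,s6} ∉↓L; 5/5 deletions ∈↓L.
'yyyzzz': run [20, 17, 14, 10, 8, 6, 4] end={s17,s27,s28,s6} rej; 6/6 del acc.
2 obstructions.

min(Σ*\↓L) = [zzzzz, yyyzzz].


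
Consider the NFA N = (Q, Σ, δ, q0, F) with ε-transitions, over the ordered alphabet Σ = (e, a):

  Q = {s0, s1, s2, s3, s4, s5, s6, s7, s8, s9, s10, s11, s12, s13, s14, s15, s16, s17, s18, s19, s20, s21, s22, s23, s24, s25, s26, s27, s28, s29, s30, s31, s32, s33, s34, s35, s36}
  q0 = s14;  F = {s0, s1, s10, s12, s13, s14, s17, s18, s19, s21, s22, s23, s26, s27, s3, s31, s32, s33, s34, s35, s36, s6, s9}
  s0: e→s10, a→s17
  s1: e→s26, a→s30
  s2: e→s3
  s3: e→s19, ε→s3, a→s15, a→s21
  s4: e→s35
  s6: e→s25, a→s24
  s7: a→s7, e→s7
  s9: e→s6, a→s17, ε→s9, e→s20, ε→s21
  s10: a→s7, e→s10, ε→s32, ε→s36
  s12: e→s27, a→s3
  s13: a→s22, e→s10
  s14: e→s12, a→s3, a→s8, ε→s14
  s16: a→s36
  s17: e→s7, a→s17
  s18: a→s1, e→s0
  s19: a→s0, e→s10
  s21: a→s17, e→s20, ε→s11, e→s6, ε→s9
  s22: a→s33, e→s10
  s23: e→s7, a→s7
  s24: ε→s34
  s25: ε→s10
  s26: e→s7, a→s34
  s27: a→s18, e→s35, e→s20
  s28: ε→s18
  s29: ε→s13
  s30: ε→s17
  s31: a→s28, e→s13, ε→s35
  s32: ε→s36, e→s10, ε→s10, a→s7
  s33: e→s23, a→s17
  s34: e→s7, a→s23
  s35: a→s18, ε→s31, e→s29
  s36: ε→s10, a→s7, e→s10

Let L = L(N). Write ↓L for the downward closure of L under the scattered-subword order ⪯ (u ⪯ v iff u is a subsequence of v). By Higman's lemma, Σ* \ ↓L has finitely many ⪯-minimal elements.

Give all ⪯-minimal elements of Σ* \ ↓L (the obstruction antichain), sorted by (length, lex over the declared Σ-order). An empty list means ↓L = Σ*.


min(Σ*\↓L) = [aeea, aaae, eeeeea, eeaeae, eeaaee, aaeaaa].

|Q|=37, |F|=23, |δ|=74 (18 ε).
min D↑ (20 st, q0=0, F={14}): 0:e→1,a→2 1:e→3,a→2 2:e→4,a→5 3:e→6,a→7 4:e→8,a→9 5:e→10,a→11 6:e→12,a→7 7:e→9,a→13 8:e→8,a→14 9:e→8,a→11 10:e→8,a→15 11:e→14,a→11 12:e→8,a→16 13:e→17,a→11 14:e→14,a→14 15:e→14,a→18 16:e→8,a→19 17:e→14,a→15 18:e→14,a→14 19:e→18,a→11 [Hopcroft].
'aeea': N↓-sim [33, 26, 14, 5, 1] end={s7} ∉↓L; 4/4 single-dels accept.
'aaae': run [33, 26, 20, 6, 1] end={s7} — reject; 4/4 single-dels accept.
'eeeeea': run [33, 31, 25, 21, 13, 5, 1] end={s7} rej; 6/6 del acc.
'eeaeae': run [33, 31, 25, 16, 9, 4, 1] end={s7} rej; 6/6 del acc.
'eeaaee': run [33, 31, 25, 16, 8, 4, 1] end={s7} rej; 6/6 deletions ∈↓L.
'aaeaaa': N↓-sim [33, 26, 20, 11, 4, 2, 1] end={s7} ∉↓L; 6/6 single-dels accept.
6 words, ⪯-incomp.


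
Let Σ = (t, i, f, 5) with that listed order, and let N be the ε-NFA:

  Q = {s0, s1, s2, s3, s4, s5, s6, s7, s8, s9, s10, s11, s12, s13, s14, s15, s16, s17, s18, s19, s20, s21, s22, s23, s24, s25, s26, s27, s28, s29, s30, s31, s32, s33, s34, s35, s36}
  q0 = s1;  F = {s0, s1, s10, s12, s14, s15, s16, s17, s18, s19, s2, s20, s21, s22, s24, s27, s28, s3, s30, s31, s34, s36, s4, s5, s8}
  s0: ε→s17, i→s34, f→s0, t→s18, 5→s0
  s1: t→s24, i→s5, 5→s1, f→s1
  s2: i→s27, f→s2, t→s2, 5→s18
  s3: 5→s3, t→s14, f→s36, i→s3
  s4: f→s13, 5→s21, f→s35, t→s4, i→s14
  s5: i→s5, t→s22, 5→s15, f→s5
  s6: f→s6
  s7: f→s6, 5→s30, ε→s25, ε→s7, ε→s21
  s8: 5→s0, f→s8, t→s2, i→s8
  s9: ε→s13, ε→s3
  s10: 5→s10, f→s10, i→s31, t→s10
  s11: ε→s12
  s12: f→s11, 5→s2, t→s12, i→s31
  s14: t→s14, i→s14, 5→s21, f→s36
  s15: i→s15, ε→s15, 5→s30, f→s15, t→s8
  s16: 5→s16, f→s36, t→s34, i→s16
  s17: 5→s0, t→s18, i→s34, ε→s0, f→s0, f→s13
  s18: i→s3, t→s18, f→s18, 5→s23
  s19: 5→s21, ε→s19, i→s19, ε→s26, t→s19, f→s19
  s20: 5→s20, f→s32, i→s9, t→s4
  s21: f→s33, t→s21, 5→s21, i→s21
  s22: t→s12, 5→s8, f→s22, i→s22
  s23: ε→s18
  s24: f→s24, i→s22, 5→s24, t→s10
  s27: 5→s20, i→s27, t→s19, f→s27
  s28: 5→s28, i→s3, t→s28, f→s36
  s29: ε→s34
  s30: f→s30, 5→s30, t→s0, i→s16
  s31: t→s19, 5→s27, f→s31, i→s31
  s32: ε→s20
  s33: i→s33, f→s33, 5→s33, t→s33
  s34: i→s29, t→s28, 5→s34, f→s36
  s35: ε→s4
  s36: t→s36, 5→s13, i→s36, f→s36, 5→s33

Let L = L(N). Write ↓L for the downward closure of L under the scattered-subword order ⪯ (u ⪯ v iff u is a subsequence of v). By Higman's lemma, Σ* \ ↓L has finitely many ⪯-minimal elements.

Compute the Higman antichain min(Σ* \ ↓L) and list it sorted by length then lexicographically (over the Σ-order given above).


Antichain: [ttit5f, i55if5].

|Q|=37, |F|=25, |δ|=125 (15 ε).
min D↑ (25 st, q0=0, F={20}): 0:t→1,i→2,f→0,5→0 1:t→3,i→4,f→1,5→1 2:t→4,i→2,f→2,5→5 3:t→3,i→6,f→3,5→3 4:t→7,i→4,f→4,5→8 5:t→8,i→5,f→5,5→9 6:t→10,i→6,f→6,5→11 7:t→7,i→6,f→7,5→12 8:t→12,i→8,f→8,5→13 9:t→13,i→14,f→9,5→9 10:t→10,i→10,f→10,5→15 11:t→10,i→11,f→11,5→16 12:t→12,i→11,f→12,5→17 13:t→17,i→18,f→13,5→13 14:t→18,i→14,f→19,5→14 15:t→15,i→15,f→20,5→15 16:t→21,i→22,f→16,5→16 17:t→17,i→22,f→17,5→17 18:t→23,i→18,f→19,5→18 19:t→19,i→19,f→19,5→20 20:t→20,i→20,f→20,5→20 21:t→21,i→24,f→21,5→15 22:t→24,i→22,f→19,5→22 23:t→23,i→22,f→19,5→23 24:t→24,i→24,f→19,5→15 (ε-aug+det+¬).
'ttit5f': |S_i|=[34, 29, 22, 15, 9, 3, 1] end={s33} — reject; 6/6 del acc.
'i55if5': run [34, 31, 26, 20, 11, 3, 2] end={s13,s33} rej; 6/6 deletions ∈↓L.
2 minimals (antichain).
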